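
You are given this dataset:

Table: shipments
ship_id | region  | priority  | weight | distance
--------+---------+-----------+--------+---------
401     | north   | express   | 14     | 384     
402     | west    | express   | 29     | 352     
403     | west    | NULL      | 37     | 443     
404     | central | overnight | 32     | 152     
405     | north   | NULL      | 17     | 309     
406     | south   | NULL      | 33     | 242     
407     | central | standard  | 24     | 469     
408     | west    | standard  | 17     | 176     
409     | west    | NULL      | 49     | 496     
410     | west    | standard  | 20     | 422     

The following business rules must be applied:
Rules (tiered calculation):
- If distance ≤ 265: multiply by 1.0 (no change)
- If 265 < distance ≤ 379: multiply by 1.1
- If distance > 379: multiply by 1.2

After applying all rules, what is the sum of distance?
3953.9

Step 1: Tier 1 (distance ≤ 265): 3 records, sum = 570 × 1.0 = 570.0
Step 2: Tier 2 (265 < distance ≤ 379): 2 records, sum = 661 × 1.1 = 727.1
Step 3: Tier 3 (distance > 379): 5 records, sum = 2214 × 1.2 = 2656.8
Step 4: Final sum = 570.0 + 727.1 + 2656.8 = 3953.9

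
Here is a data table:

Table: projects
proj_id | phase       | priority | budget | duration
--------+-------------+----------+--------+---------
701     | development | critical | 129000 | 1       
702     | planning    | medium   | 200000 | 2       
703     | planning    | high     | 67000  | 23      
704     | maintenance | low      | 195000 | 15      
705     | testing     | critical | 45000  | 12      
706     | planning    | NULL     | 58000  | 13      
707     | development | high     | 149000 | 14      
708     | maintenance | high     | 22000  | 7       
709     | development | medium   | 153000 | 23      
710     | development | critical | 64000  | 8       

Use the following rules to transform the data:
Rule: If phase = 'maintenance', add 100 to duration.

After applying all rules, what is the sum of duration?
318

Step 1: Count records where phase = 'maintenance': 2
Step 2: Total bonus added: 2 × 100 = 200
Step 3: Original sum of duration: 118
Step 4: Final sum = 118 + 200 = 318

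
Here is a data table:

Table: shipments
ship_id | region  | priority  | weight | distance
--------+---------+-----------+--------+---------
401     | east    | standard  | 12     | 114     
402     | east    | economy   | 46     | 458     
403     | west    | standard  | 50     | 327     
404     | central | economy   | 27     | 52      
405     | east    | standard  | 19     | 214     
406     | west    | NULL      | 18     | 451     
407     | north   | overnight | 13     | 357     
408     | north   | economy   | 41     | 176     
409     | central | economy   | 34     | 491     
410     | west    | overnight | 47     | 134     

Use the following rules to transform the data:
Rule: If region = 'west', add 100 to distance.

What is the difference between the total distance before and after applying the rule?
300

Step 1: Original sum of distance = 2774
Step 2: 3 records have region = 'west'
Step 3: Each affected record changes by 100
Step 4: Total change = 3 × 100 = 300
Step 5: New sum = 2774 + 300 = 3074
Step 6: Difference = |3074 - 2774| = 300
        (Sum increased by 300)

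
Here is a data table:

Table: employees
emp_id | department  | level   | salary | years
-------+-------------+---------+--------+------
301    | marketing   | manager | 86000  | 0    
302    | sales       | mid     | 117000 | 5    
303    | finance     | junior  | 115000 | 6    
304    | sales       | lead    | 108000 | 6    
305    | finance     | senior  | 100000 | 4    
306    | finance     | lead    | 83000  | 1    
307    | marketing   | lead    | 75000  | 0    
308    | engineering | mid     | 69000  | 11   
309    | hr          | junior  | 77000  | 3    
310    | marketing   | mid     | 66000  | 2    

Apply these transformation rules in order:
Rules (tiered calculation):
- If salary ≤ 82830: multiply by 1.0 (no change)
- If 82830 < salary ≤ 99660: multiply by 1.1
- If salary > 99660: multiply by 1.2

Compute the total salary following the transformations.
1000900.0

Step 1: Tier 1 (salary ≤ 82830): 4 records, sum = 287000 × 1.0 = 287000.0
Step 2: Tier 2 (82830 < salary ≤ 99660): 2 records, sum = 169000 × 1.1 = 185900.0
Step 3: Tier 3 (salary > 99660): 4 records, sum = 440000 × 1.2 = 528000.0
Step 4: Final sum = 287000.0 + 185900.0 + 528000.0 = 1000900.0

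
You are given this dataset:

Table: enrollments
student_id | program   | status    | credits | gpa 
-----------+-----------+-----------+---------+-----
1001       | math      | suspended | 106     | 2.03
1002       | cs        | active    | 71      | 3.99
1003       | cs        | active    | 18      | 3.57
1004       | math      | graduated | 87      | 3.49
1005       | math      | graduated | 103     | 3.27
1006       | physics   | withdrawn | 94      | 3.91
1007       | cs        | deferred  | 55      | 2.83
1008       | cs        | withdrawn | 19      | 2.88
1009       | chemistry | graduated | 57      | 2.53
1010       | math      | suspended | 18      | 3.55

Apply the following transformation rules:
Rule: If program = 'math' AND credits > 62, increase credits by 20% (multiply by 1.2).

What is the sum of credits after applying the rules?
687.2

Step 1: Find records where program = 'math' AND credits > 62
Step 2: 3 records match, summing to 296
Step 3: After multiplier: 296 × 1.2 = 355.2
Step 4: Unaffected records sum: 332
Step 5: Final sum = 355.2 + 332 = 687.2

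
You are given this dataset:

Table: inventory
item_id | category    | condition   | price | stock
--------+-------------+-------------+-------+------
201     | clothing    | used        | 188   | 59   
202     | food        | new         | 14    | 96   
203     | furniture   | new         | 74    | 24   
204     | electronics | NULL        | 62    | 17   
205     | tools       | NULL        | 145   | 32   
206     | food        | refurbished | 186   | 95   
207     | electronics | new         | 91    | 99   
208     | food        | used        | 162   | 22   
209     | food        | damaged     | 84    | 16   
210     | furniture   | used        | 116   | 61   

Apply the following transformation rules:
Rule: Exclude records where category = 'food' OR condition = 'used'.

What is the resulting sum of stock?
172

Step 1: Find records where category = 'food' OR condition = 'used'
Step 2: 6 records match, summing to 349
Step 3: Original sum: 521
Step 4: Remaining sum = 521 - 349 = 172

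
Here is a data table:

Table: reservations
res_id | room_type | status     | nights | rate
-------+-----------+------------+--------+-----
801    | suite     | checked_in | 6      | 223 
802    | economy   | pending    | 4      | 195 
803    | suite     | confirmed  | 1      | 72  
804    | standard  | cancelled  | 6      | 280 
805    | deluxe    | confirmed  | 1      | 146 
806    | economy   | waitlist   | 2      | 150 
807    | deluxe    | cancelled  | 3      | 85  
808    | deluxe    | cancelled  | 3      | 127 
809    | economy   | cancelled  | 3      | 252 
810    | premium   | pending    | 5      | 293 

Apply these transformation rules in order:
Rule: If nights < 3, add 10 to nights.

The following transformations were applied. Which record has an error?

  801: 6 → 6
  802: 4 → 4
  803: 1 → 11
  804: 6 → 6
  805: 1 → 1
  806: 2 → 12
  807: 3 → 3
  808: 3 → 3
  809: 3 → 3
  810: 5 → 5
Record 805 has an error. The correct transformed value should be 11, not 1.

Step 1: Check each record against the rule
Step 2: Record 805 has nights = 1
Step 3: Since 1 < 3, the bonus should have been applied
Step 4: Correct value = 11, but claimed value = 1
Conclusion: Record 805 has the error.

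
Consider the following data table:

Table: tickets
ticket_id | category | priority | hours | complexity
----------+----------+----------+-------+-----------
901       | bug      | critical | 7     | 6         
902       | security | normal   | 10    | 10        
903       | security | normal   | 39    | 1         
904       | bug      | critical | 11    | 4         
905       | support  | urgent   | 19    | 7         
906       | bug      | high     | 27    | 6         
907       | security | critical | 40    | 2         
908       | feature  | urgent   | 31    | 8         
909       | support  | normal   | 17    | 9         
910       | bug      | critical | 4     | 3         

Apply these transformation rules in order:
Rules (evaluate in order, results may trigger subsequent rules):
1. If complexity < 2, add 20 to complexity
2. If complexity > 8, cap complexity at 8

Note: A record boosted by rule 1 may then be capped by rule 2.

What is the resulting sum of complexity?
60

Step 1: Apply rule 1 to records with complexity < 2
  - 1 records get bonus of 20
  - Of these, 1 records then exceed 8 and get capped
Step 2: Apply rule 2 to records with complexity > 8
  - 2 records (original) are capped
Step 3: Calculate final sum = 60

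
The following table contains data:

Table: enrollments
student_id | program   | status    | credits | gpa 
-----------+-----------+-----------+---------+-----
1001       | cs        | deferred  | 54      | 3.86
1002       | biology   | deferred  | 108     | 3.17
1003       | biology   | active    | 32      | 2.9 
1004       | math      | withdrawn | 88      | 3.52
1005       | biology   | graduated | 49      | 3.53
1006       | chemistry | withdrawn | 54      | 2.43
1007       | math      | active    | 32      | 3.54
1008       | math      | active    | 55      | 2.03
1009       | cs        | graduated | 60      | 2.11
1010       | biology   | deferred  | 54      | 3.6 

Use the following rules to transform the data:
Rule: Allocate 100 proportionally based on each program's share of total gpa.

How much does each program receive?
biology: 43.01, chemistry: 7.92, cs: 19.45, math: 29.62

Step 1: Calculate total gpa = 30.69
Step 2: Calculate each program's proportion:
  biology: 13.2/30.69 = 43.01% → 43.01
  chemistry: 2.43/30.69 = 7.92% → 7.92
  cs: 5.97/30.69 = 19.45% → 19.45
  math: 9.09/30.69 = 29.62% → 29.62
Step 3: Verify: sum of allocations ≈ 100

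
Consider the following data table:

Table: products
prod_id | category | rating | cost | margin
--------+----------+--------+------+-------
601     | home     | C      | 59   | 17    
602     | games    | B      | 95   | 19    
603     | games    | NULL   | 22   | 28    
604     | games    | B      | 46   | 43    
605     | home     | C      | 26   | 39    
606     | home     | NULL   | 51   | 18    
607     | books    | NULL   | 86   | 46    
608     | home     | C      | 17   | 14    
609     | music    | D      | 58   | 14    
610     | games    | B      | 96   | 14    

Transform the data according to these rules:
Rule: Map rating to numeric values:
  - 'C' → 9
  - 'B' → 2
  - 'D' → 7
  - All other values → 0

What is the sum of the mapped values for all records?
40

Step 1: Apply mapping to each record
Step 2: Count by status:
  'C': 3 records × 9 = 27
  'B': 3 records × 2 = 6
  'D': 1 records × 7 = 7
Step 3: Sum all mapped values = 40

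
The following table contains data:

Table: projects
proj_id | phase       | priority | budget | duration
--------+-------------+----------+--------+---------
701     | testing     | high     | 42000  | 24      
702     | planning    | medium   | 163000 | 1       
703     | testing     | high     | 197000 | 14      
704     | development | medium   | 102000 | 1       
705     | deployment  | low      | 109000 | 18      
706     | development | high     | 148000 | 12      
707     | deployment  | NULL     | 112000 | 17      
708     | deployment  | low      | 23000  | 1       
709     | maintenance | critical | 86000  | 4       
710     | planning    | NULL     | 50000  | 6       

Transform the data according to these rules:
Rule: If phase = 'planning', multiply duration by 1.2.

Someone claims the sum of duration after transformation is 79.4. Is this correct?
No, the correct result is 99.4.

Step 1: Calculate the correct sum after transformation
Step 2: Apply multiplier 1.2 to records where phase = 'planning'
Step 3: Correct result = 99.4
Step 4: Claimed result = 79.4
Step 5: 99.4 ≠ 79.4
Conclusion: The claimed result is incorrect. The correct answer is 99.4.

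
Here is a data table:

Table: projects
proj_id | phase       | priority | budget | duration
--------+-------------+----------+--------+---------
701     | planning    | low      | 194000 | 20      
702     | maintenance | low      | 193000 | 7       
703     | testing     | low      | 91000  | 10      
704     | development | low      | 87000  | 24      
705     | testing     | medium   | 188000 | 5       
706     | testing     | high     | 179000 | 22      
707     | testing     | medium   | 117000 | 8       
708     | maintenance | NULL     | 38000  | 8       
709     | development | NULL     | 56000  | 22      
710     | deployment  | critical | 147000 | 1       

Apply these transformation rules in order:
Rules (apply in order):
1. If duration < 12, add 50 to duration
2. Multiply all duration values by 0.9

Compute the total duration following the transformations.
384.3

Step 1: Apply Rule 1 - Add 50 to records with duration < 12
  - 6 records affected: 39 + (6 × 50) = 339
  - Unaffected records: 88
  - Sum after Rule 1: 427
Step 2: Apply Rule 2 - Multiply all by 0.9
  - 427 × 0.9 = 384.3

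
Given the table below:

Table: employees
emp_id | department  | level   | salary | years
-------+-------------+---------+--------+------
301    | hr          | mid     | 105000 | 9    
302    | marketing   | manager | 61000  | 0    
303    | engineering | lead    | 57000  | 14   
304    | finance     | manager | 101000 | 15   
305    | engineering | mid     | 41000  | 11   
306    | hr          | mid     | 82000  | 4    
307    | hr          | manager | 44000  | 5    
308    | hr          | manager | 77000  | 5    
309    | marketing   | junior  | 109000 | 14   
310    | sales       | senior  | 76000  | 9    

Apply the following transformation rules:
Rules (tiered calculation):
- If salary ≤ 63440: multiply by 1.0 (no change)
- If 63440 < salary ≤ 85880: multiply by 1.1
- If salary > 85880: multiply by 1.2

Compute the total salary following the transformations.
839500.0

Step 1: Tier 1 (salary ≤ 63440): 4 records, sum = 203000 × 1.0 = 203000.0
Step 2: Tier 2 (63440 < salary ≤ 85880): 3 records, sum = 235000 × 1.1 = 258500.0
Step 3: Tier 3 (salary > 85880): 3 records, sum = 315000 × 1.2 = 378000.0
Step 4: Final sum = 203000.0 + 258500.0 + 378000.0 = 839500.0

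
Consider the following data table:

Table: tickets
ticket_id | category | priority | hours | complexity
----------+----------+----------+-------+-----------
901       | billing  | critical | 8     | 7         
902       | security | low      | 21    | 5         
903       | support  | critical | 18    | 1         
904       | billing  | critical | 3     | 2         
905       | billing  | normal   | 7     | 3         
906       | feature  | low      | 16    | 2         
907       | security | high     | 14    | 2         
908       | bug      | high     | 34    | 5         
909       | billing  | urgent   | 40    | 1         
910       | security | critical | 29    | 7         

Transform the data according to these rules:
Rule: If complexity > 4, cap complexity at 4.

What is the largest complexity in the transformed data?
4

Step 1: Original maximum complexity = 7
Step 2: Apply cap at 4
Step 3: 4 records had complexity > 4 and were capped
Step 4: Maximum after transformation = 4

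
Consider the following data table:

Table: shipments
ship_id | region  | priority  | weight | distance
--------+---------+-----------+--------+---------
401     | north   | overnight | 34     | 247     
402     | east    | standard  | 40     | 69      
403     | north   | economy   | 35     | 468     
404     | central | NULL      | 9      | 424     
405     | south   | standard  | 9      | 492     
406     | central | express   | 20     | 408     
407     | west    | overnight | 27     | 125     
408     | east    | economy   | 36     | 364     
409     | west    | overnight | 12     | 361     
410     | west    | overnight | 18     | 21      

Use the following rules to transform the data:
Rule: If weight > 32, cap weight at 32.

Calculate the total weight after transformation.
223

Step 1: 4 records have weight > 32
Step 2: These records originally summed to 145
Step 3: After capping: 4 × 32 = 128
Step 4: Unaffected records sum: 95
Step 5: Final sum = 128 + 95 = 223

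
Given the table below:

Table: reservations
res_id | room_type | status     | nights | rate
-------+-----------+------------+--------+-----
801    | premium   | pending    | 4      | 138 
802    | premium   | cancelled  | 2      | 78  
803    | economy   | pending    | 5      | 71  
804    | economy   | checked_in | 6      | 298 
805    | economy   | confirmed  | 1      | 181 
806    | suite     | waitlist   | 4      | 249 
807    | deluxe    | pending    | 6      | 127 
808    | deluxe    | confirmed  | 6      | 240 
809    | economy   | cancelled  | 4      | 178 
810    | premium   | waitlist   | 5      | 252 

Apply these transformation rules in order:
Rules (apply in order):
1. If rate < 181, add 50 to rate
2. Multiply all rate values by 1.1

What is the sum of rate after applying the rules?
2268.2

Step 1: Apply Rule 1 - Add 50 to records with rate < 181
  - 5 records affected: 592 + (5 × 50) = 842
  - Unaffected records: 1220
  - Sum after Rule 1: 2062
Step 2: Apply Rule 2 - Multiply all by 1.1
  - 2062 × 1.1 = 2268.2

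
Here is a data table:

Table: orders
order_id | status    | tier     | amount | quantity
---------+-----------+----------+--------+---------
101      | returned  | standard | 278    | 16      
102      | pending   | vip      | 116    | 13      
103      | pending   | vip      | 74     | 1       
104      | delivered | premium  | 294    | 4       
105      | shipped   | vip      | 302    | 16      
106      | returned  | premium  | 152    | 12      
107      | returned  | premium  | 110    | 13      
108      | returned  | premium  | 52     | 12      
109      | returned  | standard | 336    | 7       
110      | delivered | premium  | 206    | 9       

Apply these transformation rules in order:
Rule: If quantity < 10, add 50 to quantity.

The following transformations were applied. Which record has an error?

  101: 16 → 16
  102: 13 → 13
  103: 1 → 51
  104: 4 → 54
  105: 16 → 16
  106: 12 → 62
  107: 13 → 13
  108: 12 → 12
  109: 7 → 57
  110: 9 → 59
Record 106 has an error. The correct transformed value should be 12, not 62.

Step 1: Check each record against the rule
Step 2: Record 106 has quantity = 12
Step 3: Since 12 >= 10, the bonus should not have been applied
Step 4: Correct value = 12, but claimed value = 62
Conclusion: Record 106 has the error.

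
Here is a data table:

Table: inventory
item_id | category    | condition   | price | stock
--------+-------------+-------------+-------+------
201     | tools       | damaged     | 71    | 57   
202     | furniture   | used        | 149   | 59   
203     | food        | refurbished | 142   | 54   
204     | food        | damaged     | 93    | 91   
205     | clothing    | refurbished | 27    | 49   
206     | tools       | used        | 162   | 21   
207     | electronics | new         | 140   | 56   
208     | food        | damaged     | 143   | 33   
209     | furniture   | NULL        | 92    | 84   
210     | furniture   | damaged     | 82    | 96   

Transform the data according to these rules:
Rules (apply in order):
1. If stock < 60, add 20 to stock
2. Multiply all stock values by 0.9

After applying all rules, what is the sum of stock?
666.0

Step 1: Apply Rule 1 - Add 20 to records with stock < 60
  - 7 records affected: 329 + (7 × 20) = 469
  - Unaffected records: 271
  - Sum after Rule 1: 740
Step 2: Apply Rule 2 - Multiply all by 0.9
  - 740 × 0.9 = 666.0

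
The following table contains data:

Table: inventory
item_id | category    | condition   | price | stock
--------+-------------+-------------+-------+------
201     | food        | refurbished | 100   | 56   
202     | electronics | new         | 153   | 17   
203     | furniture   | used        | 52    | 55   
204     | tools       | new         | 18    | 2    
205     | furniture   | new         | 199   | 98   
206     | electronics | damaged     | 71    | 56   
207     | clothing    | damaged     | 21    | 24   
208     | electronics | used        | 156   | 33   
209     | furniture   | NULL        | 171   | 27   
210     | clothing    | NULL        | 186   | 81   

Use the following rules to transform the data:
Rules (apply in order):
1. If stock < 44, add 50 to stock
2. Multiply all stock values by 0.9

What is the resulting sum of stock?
629.1

Step 1: Apply Rule 1 - Add 50 to records with stock < 44
  - 5 records affected: 103 + (5 × 50) = 353
  - Unaffected records: 346
  - Sum after Rule 1: 699
Step 2: Apply Rule 2 - Multiply all by 0.9
  - 699 × 0.9 = 629.1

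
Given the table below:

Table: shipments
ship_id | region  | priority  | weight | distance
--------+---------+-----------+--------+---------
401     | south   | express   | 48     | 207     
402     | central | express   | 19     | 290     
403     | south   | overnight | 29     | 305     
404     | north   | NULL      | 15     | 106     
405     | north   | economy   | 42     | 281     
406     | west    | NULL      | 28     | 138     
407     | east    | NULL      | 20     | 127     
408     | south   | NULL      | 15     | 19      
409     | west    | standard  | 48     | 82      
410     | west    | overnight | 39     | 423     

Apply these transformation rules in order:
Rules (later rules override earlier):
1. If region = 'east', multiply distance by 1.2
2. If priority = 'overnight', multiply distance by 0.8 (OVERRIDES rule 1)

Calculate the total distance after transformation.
1857.8

Step 1: Rule 2 takes priority for records with priority = 'overnight'
  - 2 records: 728 × 0.8 = 582.4
Step 2: Rule 1 applies to remaining records with region = 'east'
  - 1 records: 127 × 1.2 = 152.4
Step 3: Other records unchanged: 1123
Step 4: Final sum = 582.4 + 152.4 + 1123 = 1857.8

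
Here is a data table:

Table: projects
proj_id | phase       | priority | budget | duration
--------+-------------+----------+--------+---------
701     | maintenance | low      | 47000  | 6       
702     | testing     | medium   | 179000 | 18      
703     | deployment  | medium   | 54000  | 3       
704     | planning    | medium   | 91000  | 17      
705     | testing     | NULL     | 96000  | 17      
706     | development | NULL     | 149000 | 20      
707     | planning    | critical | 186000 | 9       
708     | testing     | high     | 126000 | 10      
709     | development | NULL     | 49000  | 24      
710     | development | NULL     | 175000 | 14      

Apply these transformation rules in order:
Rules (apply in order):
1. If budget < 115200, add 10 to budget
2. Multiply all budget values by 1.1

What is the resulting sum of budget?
1267255.0

Step 1: Apply Rule 1 - Add 10 to records with budget < 115200
  - 5 records affected: 337000 + (5 × 10) = 337050
  - Unaffected records: 815000
  - Sum after Rule 1: 1152050
Step 2: Apply Rule 2 - Multiply all by 1.1
  - 1152050 × 1.1 = 1267255.0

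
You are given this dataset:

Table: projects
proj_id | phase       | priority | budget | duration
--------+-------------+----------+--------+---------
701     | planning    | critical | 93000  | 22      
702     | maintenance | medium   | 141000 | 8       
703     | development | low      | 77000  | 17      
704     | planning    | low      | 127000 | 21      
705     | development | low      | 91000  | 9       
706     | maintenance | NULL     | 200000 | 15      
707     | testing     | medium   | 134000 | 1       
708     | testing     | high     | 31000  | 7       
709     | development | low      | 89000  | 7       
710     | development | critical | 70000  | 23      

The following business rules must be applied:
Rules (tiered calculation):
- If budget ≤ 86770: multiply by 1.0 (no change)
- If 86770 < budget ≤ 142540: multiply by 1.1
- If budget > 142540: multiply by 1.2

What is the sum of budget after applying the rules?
1160500.0

Step 1: Tier 1 (budget ≤ 86770): 3 records, sum = 178000 × 1.0 = 178000.0
Step 2: Tier 2 (86770 < budget ≤ 142540): 6 records, sum = 675000 × 1.1 = 742500.0
Step 3: Tier 3 (budget > 142540): 1 records, sum = 200000 × 1.2 = 240000.0
Step 4: Final sum = 178000.0 + 742500.0 + 240000.0 = 1160500.0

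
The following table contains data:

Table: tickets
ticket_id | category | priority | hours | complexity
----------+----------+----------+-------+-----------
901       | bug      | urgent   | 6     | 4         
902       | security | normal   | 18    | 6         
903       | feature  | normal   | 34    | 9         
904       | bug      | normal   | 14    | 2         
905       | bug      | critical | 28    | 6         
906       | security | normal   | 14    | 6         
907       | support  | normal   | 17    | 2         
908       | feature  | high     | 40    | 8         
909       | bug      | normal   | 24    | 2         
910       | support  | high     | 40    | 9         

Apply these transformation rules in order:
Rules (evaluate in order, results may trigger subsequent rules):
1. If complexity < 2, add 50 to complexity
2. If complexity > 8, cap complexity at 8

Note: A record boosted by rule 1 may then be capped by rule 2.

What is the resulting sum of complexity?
52

Step 1: Apply rule 1 to records with complexity < 2
  - 0 records get bonus of 50
  - Of these, 0 records then exceed 8 and get capped
Step 2: Apply rule 2 to records with complexity > 8
  - 2 records (original) are capped
Step 3: Calculate final sum = 52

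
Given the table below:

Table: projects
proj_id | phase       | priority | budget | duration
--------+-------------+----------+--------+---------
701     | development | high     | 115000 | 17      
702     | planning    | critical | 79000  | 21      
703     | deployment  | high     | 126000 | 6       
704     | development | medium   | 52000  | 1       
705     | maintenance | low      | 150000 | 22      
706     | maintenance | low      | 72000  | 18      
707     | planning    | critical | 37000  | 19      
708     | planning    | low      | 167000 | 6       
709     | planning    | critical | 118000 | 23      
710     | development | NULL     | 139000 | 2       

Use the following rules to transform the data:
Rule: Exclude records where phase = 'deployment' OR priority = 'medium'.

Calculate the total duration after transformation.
128

Step 1: Find records where phase = 'deployment' OR priority = 'medium'
Step 2: 2 records match, summing to 7
Step 3: Original sum: 135
Step 4: Remaining sum = 135 - 7 = 128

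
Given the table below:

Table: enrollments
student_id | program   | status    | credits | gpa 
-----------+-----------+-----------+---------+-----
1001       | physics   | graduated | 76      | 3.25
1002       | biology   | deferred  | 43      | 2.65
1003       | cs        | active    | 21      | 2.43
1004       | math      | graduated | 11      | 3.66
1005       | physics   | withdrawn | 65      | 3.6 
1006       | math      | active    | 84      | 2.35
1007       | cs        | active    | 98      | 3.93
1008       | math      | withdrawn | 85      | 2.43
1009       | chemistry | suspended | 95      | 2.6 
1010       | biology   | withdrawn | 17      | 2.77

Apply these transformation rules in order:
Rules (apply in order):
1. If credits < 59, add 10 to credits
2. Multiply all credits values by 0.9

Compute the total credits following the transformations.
571.5

Step 1: Apply Rule 1 - Add 10 to records with credits < 59
  - 4 records affected: 92 + (4 × 10) = 132
  - Unaffected records: 503
  - Sum after Rule 1: 635
Step 2: Apply Rule 2 - Multiply all by 0.9
  - 635 × 0.9 = 571.5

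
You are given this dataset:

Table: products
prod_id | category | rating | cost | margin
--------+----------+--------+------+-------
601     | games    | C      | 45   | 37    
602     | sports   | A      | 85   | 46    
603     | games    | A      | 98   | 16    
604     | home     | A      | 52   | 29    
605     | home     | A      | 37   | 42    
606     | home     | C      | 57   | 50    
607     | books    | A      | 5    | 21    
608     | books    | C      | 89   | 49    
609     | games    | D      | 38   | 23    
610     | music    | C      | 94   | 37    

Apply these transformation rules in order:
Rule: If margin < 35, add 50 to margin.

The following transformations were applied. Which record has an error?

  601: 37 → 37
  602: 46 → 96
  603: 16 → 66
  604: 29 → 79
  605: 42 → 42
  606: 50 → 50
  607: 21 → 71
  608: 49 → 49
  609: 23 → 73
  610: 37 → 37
Record 602 has an error. The correct transformed value should be 46, not 96.

Step 1: Check each record against the rule
Step 2: Record 602 has margin = 46
Step 3: Since 46 >= 35, the bonus should not have been applied
Step 4: Correct value = 46, but claimed value = 96
Conclusion: Record 602 has the error.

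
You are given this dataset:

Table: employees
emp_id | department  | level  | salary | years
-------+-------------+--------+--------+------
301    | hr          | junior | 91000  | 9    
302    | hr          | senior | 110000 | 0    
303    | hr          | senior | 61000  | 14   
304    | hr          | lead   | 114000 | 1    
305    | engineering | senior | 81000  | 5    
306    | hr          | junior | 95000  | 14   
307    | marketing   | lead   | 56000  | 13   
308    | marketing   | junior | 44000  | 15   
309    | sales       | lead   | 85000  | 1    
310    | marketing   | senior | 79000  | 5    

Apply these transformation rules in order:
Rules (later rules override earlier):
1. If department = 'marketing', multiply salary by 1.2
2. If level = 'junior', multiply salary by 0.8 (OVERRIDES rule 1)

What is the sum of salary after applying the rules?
797000.0

Step 1: Rule 2 takes priority for records with level = 'junior'
  - 3 records: 230000 × 0.8 = 184000.0
Step 2: Rule 1 applies to remaining records with department = 'marketing'
  - 2 records: 135000 × 1.2 = 162000.0
Step 3: Other records unchanged: 451000
Step 4: Final sum = 184000.0 + 162000.0 + 451000 = 797000.0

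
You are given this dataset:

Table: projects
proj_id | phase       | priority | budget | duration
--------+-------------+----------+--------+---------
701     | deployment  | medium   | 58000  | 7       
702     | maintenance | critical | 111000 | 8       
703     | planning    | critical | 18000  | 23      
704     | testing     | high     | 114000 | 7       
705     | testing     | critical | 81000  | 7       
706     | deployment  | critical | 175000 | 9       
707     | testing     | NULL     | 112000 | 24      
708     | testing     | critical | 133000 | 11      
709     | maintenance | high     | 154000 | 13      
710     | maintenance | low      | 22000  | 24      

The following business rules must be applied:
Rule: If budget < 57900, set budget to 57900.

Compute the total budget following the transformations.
1053800

Step 1: 2 records have budget < 57900
Step 2: These records originally summed to 40000
Step 3: After setting to minimum: 2 × 57900 = 115800
Step 4: Unaffected records sum: 938000
Step 5: Final sum = 115800 + 938000 = 1053800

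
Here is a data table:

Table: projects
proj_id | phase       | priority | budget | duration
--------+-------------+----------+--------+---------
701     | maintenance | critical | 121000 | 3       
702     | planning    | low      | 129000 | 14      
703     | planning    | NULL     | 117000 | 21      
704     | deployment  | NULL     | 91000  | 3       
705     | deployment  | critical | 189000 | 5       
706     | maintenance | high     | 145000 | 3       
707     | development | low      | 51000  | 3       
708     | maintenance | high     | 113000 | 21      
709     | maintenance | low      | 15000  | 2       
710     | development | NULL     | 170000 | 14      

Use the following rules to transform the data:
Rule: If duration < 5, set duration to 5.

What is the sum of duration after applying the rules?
100

Step 1: 5 records have duration < 5
Step 2: These records originally summed to 14
Step 3: After setting to minimum: 5 × 5 = 25
Step 4: Unaffected records sum: 75
Step 5: Final sum = 25 + 75 = 100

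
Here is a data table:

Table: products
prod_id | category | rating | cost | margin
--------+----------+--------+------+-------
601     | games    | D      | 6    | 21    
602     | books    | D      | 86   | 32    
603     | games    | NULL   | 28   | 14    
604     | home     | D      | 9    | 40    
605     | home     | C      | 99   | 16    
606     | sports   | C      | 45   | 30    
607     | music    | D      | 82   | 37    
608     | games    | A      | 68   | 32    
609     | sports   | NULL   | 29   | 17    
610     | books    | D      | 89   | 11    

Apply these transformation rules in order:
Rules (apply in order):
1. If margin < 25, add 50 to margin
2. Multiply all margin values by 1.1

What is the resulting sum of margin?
550.0

Step 1: Apply Rule 1 - Add 50 to records with margin < 25
  - 5 records affected: 79 + (5 × 50) = 329
  - Unaffected records: 171
  - Sum after Rule 1: 500
Step 2: Apply Rule 2 - Multiply all by 1.1
  - 500 × 1.1 = 550.0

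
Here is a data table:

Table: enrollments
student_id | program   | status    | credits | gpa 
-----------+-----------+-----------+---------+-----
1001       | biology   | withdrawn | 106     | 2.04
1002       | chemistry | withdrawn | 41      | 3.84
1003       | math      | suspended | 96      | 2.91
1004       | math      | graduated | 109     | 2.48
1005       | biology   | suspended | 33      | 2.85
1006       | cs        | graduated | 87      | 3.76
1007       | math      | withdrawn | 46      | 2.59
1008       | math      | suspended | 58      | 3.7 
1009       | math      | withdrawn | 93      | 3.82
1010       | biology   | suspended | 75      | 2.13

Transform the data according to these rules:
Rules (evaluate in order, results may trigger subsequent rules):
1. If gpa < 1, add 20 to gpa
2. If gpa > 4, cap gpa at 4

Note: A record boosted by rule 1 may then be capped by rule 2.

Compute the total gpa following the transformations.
30.12

Step 1: Apply rule 1 to records with gpa < 1
  - 0 records get bonus of 20
  - Of these, 0 records then exceed 4 and get capped
Step 2: Apply rule 2 to records with gpa > 4
  - 0 records (original) are capped
Step 3: Calculate final sum = 30.12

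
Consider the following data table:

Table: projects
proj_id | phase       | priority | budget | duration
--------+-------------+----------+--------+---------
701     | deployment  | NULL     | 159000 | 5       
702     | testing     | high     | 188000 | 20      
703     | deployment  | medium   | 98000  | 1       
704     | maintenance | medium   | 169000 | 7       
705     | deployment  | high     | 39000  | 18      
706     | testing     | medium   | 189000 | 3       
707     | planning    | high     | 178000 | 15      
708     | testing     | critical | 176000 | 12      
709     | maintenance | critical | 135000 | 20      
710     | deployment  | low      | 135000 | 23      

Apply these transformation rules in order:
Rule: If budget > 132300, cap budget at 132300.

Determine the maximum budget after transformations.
132300

Step 1: Original maximum budget = 189000
Step 2: Apply cap at 132300
Step 3: 8 records had budget > 132300 and were capped
Step 4: Maximum after transformation = 132300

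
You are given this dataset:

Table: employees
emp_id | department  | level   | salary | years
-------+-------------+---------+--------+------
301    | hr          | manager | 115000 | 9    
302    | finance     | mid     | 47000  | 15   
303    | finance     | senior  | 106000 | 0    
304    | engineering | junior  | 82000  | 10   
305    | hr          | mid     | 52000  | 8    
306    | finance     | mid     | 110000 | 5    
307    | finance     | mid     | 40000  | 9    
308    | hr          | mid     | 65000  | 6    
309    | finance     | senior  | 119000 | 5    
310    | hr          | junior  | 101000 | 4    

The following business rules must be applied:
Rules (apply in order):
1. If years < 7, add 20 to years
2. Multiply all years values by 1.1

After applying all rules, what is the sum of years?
188.1

Step 1: Apply Rule 1 - Add 20 to records with years < 7
  - 5 records affected: 20 + (5 × 20) = 120
  - Unaffected records: 51
  - Sum after Rule 1: 171
Step 2: Apply Rule 2 - Multiply all by 1.1
  - 171 × 1.1 = 188.1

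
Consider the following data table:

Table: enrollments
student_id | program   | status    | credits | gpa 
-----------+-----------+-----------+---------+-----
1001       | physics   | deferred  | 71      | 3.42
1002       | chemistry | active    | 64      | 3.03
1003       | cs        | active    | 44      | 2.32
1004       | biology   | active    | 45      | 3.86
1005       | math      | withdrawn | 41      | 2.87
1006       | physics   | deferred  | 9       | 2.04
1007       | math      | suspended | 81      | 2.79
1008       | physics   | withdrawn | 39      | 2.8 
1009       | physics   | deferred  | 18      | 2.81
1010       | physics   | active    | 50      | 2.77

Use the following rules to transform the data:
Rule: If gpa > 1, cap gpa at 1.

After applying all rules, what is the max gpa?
1

Step 1: Original maximum gpa = 3.86
Step 2: Apply cap at 1
Step 3: 10 records had gpa > 1 and were capped
Step 4: Maximum after transformation = 1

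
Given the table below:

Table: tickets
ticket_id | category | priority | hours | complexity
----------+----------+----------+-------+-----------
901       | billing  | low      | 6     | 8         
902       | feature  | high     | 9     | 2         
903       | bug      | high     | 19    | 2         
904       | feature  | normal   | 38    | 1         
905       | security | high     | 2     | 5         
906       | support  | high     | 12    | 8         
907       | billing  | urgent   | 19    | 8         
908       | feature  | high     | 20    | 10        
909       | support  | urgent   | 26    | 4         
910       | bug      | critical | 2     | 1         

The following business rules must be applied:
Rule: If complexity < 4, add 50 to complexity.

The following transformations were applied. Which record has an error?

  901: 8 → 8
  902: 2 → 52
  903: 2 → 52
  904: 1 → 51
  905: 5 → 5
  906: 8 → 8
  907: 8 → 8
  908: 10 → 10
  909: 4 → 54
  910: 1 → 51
Record 909 has an error. The correct transformed value should be 4, not 54.

Step 1: Check each record against the rule
Step 2: Record 909 has complexity = 4
Step 3: Since 4 >= 4, the bonus should not have been applied
Step 4: Correct value = 4, but claimed value = 54
Conclusion: Record 909 has the error.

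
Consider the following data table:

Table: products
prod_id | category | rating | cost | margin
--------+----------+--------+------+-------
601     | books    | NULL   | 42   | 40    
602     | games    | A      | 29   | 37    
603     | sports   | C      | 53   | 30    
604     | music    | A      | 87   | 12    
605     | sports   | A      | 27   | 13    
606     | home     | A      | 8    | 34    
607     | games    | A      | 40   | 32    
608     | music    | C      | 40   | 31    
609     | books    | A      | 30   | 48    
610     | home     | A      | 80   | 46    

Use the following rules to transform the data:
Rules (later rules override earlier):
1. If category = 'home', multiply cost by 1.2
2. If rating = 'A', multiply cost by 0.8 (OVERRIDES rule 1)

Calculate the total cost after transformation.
375.8

Step 1: Rule 2 takes priority for records with rating = 'A'
  - 7 records: 301 × 0.8 = 240.8
Step 2: Rule 1 applies to remaining records with category = 'home'
  - 0 records: 0 × 1.2 = 0.0
Step 3: Other records unchanged: 135
Step 4: Final sum = 240.8 + 0.0 + 135 = 375.8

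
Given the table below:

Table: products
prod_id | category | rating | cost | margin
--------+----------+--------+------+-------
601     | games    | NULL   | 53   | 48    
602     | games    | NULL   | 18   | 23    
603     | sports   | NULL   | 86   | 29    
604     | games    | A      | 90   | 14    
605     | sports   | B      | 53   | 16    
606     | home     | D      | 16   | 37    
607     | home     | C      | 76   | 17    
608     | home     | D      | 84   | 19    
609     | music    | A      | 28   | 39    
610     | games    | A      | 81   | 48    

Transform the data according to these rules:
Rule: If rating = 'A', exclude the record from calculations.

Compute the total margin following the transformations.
189

Step 1: Identify records where rating = 'A'
Step 2: The excluded records sum to 101
Step 3: Original total margin = 290
Step 4: Remaining total = 290 - 101 = 189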